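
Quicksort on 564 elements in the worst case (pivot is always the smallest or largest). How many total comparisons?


In the worst case, each partition step picks the worst pivot:
  Partition 1: 563 comparisons (n-1 elements to compare)
  Partition 2: 562 comparisons
  Partition 3: 561 comparisons
  Partition 4: 560 comparisons
  Partition 5: 559 comparisons
  ...
  Last partition: 0 comparisons
Total = (n-1) + (n-2) + ... + 1 + 0 = n*(n-1)/2
= 564*563/2 = 158766


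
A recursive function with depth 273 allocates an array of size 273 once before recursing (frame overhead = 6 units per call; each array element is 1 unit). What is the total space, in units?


Array allocation: 273 units (allocated once)
Stack frames: 273 deep * 6 per frame = 1638 units
Total = 273 + 1638 = 1911


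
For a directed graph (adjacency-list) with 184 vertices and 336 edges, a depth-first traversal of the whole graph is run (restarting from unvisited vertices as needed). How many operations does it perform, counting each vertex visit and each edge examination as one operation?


A full DFS traversal visits each vertex once and examines each edge once.
V = 184
E = 336
Sum = 184 + 336 = 520


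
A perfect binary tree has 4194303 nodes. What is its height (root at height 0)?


For a perfect binary tree of height h: n = 2^(h+1) - 1, so h = log2(n+1) - 1.
  n + 1 = 4194304 = 2^22
  log2(4194304) = 22
  height = 22 - 1 = 21


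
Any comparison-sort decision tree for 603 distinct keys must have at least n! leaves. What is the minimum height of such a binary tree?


A binary decision tree of height h has at most 2^h leaves and needs at least n! of them, so h >= ceil(log2(n!)).
603! is far too large to multiply out, so use Stirling's series:
  ln(n!) ~ n ln n - n + (1/2) ln(2 pi n) + 1/(12n)  (error below 1/(360 n^3), negligible here)
  ln(603) = 6.4019172
  n ln n = 603 * 6.4019172 = 3860.3561
  (1/2) ln(2 pi * 603) = (1/2) ln(3788.7607) = 4.1199
  1/(12*603) = 0.0001
  ln(603!) ~ 3860.3561 - 603 + 4.1199 + 0.0001 = 3261.4761
Convert to base 2: log2(603!) = 3261.4761 / ln 2 = 3261.4761 / 0.69314718 = 4705.3154
ceil(4705.3154) = 4706


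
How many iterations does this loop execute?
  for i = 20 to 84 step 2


The loop variable i takes values starting at 20 and increments by 2 each iteration.
Sequence: i = 20, 22, 24, 26, 28, 30, 32, 34, 36, ...
The upper bound 84 is inclusive, so the count is floor((last - first) / step) + 1:
floor((84 - 20) / 2) + 1 = floor(64/2) + 1 = 32 + 1 = 33


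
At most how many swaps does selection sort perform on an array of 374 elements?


Each of the 373 passes places one element in its final position.
Pass 1: swap minimum into position 0
Pass 2: swap minimum of remaining into position 1
...
Pass 373: last two elements, one swap
Maximum swaps = 374 - 1 = 373


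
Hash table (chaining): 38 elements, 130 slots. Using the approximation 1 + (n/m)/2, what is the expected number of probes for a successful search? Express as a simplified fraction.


Computing expected probes:
alpha = 38/130
= 1 + alpha/2
= 1 + 38/(2*130)
= (2*130 + 38) / (2*130)
= 298/260 = 149/130


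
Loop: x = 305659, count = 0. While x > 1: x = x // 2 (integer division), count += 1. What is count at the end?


The variable x halves each step:
x = 305659 -> 152829 -> 76414 -> 38207 -> 19103 -> 9551 -> 4775 -> 2387 -> 1193 -> 596 -> 298 -> 149 -> 74 -> 37 -> 18 -> 9 -> 4 -> 2 -> 1
Number of halvings = floor(log2(305659)) = 18


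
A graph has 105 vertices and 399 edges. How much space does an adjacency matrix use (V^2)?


Adjacency matrix: V x V grid of entries
Space = V^2 = 105^2 = 105 * 105 = 11025


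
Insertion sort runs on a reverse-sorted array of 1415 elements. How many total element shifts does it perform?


Sum of shifts = 1 + 2 + 3 + ... + 1414
= 1415 * 1414 / 2
= 2000810 / 2
= 1000405


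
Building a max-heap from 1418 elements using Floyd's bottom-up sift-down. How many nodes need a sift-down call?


In a heap of 1418 elements (0-indexed array):
  Last element index: 1417
  Parent of last element: floor((1417 - 1) / 2) = 708
  Internal nodes: indices 0 to 708
  Count = floor(1418/2) = 709


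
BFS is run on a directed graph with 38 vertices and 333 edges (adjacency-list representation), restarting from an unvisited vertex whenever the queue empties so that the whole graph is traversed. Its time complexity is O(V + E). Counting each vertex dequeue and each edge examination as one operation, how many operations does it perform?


A full BFS traversal dequeues each vertex exactly once and examines each directed edge exactly once.
V = 38 (vertex processing cost)
E = 333 (edge examination cost)
Total operations proportional to V + E = 38 + 333 = 371


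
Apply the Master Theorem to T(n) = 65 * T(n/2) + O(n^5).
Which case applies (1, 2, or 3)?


The Master Theorem: T(n) = a*T(n/b) + O(n^c)
  a = 65, b = 2, c = 5
log_b(a) = log_2(65) ~ 6.022
Compare b^c with a: 2^5 = 32 < 65, so c < log_b(a).
Since c < log_b(a), Case 1 applies.
T(n) = O(n^(log_2 65)) ~ O(n^6.022)
Master Theorem case = 1


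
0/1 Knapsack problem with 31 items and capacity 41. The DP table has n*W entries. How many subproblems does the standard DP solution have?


The DP table is indexed by (item, capacity).
Rows: 31 items
Columns: 41 capacity values (1 to W)
Total subproblems = 31 * 41 = 1271


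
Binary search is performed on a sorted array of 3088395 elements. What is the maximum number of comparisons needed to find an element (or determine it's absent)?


Binary search halves the search space each comparison:
  Step 1: search space = 3088395 -> 1544197
  Step 2: search space = 1544197 -> 772098
  Step 3: search space = 772098 -> 386049
  Step 4: search space = 386049 -> 193024
  Step 5: search space = 193024 -> 96512
  Step 6: search space = 96512 -> 48256
  Step 7: search space = 48256 -> 24128
  Step 8: search space = 24128 -> 12064
  Step 9: search space = 12064 -> 6032
  Step 10: search space = 6032 -> 3016
  Step 11: search space = 3016 -> 1508
  Step 12: search space = 1508 -> 754
  Step 13: search space = 754 -> 377
  Step 14: search space = 377 -> 188
  Step 15: search space = 188 -> 94
  Step 16: search space = 94 -> 47
  Step 17: search space = 47 -> 23
  Step 18: search space = 23 -> 11
  Step 19: search space = 11 -> 5
  Step 20: search space = 5 -> 2
  Step 21: search space = 2 -> 1
  Step 22: search space = 1 (final check)
Maximum comparisons = floor(log2(3088395)) + 1 = 21 + 1 = 22


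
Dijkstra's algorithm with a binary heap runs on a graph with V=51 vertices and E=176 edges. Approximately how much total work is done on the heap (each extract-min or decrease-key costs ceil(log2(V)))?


Dijkstra with a binary heap: each vertex is extracted once, each edge may relax once.
Each heap operation costs O(log V).
V + E = 51 + 176 = 227
ceil(log2(51)) = 6 (since 2^5 = 32 < 51 <= 64 = 2^6)
Total heap work = (V+E) * ceil(log2(V)) = 227 * 6 = 1362


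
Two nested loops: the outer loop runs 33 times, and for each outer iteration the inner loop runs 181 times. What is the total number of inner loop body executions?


Outer loop: 33 iterations
Inner loop: 181 iterations per outer iteration
Total = 33 * 181 = 5973


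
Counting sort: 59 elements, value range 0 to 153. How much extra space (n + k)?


n = 59 (output array)
k = 154 (count array for 154 distinct values)
Extra space = 59 + 154 = 213


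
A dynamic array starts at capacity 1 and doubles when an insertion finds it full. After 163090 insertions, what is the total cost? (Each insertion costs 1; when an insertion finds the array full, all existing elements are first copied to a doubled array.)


Insertion cost: 163090 (one per element)
Resizes occur just before inserting elements 2, 3, 5, 9, ...
Elements copied at each resize: 1 + 2 + 4 + 8 + 16 + 32 + 64 + 128 + 256 + 512 + 1024 + 2048 + 4096 + 8192 + 16384 + 32768 + 65536 + 131072
Sum of copies = 262143 (geometric series: 2^k - 1)
Total = 163090 + 262143 = 425233


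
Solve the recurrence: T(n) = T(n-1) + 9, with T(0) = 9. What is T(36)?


Unrolling the recurrence:
T(36) = T(35) + 9
       = T(34) + 9 + 9
       = T(33) + 9*3
       ...
       = T(0) + 9*36
       = 9 + 324 = 333


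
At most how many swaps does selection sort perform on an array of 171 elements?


Each of the 170 passes places one element in its final position.
Pass 1: swap minimum into position 0
Pass 2: swap minimum of remaining into position 1
...
Pass 170: last two elements, one swap
Maximum swaps = 171 - 1 = 170


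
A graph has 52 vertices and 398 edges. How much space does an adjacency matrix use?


Adjacency matrix: V x V grid of entries
Space = V^2 = 52^2 = 52 * 52 = 2704


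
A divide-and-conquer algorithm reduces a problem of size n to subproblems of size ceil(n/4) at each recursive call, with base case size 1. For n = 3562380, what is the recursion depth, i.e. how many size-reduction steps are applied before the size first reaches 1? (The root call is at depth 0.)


Each step divides the size by 4 (rounding up); after k steps the size is ceil(n/4^k), which equals 1 exactly when 4^k >= n.
So the depth is the smallest k with 4^k >= 3562380, i.e. ceil(log_4(3562380)).
4^10 = 1048576 < 3562380 <= 4194304 = 4^11
Recursion depth = 11


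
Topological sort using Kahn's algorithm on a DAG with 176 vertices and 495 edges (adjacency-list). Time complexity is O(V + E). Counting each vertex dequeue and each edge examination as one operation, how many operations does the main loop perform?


Kahn's algorithm:
  1. Compute in-degrees: O(V + E)
  2. Process queue: each vertex dequeued once (O(V))
     each edge examined once (O(E))
Total = V + E = 176 + 495 = 671


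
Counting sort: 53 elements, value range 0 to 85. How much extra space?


n = 53 (output array)
k = 86 (count array for 86 distinct values)
Extra space = 53 + 86 = 139


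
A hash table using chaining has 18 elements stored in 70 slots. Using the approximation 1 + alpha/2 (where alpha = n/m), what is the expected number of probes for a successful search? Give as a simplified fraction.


Load factor alpha = n/m = 18/70
Expected probes = 1 + alpha/2 = 1 + 18/(2*70)
= 1 + 18/140
= 140/140 + 18/140
= 158/140
Simplify: 79/70


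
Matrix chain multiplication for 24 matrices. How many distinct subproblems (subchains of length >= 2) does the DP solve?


Subproblems are indexed by (i, j) where i < j.
Number of such pairs = n*(n-1)/2
= 24 * 23 / 2
= 276


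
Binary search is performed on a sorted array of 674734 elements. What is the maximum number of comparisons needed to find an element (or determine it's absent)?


Binary search halves the search space each comparison:
  Step 1: search space = 674734 -> 337367
  Step 2: search space = 337367 -> 168683
  Step 3: search space = 168683 -> 84341
  Step 4: search space = 84341 -> 42170
  Step 5: search space = 42170 -> 21085
  Step 6: search space = 21085 -> 10542
  Step 7: search space = 10542 -> 5271
  Step 8: search space = 5271 -> 2635
  Step 9: search space = 2635 -> 1317
  Step 10: search space = 1317 -> 658
  Step 11: search space = 658 -> 329
  Step 12: search space = 329 -> 164
  Step 13: search space = 164 -> 82
  Step 14: search space = 82 -> 41
  Step 15: search space = 41 -> 20
  Step 16: search space = 20 -> 10
  Step 17: search space = 10 -> 5
  Step 18: search space = 5 -> 2
  Step 19: search space = 2 -> 1
  Step 20: search space = 1 (final check)
Maximum comparisons = floor(log2(674734)) + 1 = 19 + 1 = 20


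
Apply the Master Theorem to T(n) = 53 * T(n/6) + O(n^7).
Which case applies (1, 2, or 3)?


The Master Theorem: T(n) = a*T(n/b) + O(n^c)
  a = 53, b = 6, c = 7
log_b(a) = log_6(53) ~ 2.216
Compare b^c with a: 6^7 = 279936 > 53, so c > log_b(a).
Since c > log_b(a), Case 3 applies.
T(n) = O(n^7)
Master Theorem case = 3


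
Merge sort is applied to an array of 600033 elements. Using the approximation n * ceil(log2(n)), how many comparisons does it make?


Merge sort divides the array into halves recursively.
Number of levels = ceil(log2(600033)) = 20
At each level, approximately n = 600033 comparisons are needed for merging.
Total comparisons ~ n * ceil(log2(n)) = 600033 * 20 = 12000660


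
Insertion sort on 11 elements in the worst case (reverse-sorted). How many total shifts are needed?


In the worst case (reverse-sorted), each element shifts past all previous:
  Element 1: 1 shifts
  Element 2: 2 shifts
  Element 3: 3 shifts
  Element 4: 4 shifts
  Element 5: 5 shifts
  ...
  Element 10: 10 shifts
Total = 1 + 2 + ... + 10
= 11*(11-1)/2 = 55


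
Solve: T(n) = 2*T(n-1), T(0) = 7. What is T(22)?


Unrolling:
T(22) = 2*T(21) = 2^2*T(20) = ... = 2^22*T(0)
= 2^22 * 7
= 4194304 * 7 = 29360128


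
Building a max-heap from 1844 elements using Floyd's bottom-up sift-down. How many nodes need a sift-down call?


In a heap of 1844 elements (0-indexed array):
  Last element index: 1843
  Parent of last element: floor((1843 - 1) / 2) = 921
  Internal nodes: indices 0 to 921
  Count = floor(1844/2) = 922


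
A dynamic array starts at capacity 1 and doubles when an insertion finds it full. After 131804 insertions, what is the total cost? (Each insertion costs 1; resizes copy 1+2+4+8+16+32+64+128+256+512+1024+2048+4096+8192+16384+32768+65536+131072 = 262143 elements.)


Insertion cost: 131804 (one per element)
Resizes occur just before inserting elements 2, 3, 5, 9, ...
Elements copied at each resize: 1 + 2 + 4 + 8 + 16 + 32 + 64 + 128 + 256 + 512 + 1024 + 2048 + 4096 + 8192 + 16384 + 32768 + 65536 + 131072
Sum of copies = 262143 (geometric series: 2^k - 1)
Total = 131804 + 262143 = 393947


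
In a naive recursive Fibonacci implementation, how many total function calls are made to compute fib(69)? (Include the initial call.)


Let C(m) = total calls to evaluate fib(m). Then C(0)=C(1)=1, and
C(m) = 1 + C(m-1) + C(m-2) for m >= 2.
Build the table (each entry = 1 + previous two):
  C(0) = 1
  C(1) = 1
  C(2) = 1 + 1 + 1 = 3
  C(3) = 1 + 3 + 1 = 5
  C(4) = 1 + 5 + 3 = 9
  C(5) = 1 + 9 + 5 = 15
  C(6) = 1 + 15 + 9 = 25
  C(7) = 1 + 25 + 15 = 41
  C(8) = 1 + 41 + 25 = 67
  C(9) = 1 + 67 + 41 = 109
  C(10) = 1 + 109 + 67 = 177
  C(11) = 1 + 177 + 109 = 287
  C(12) = 1 + 287 + 177 = 465
  C(13) = 1 + 465 + 287 = 753
  C(14) = 1 + 753 + 465 = 1219
  C(15) = 1 + 1219 + 753 = 1973
  C(16) = 1 + 1973 + 1219 = 3193
  C(17) = 1 + 3193 + 1973 = 5167
  C(18) = 1 + 5167 + 3193 = 8361
  C(19) = 1 + 8361 + 5167 = 13529
  C(20) = 1 + 13529 + 8361 = 21891
  C(21) = 1 + 21891 + 13529 = 35421
  C(22) = 1 + 35421 + 21891 = 57313
  C(23) = 1 + 57313 + 35421 = 92735
  C(24) = 1 + 92735 + 57313 = 150049
  C(25) = 1 + 150049 + 92735 = 242785
  C(26) = 1 + 242785 + 150049 = 392835
  C(27) = 1 + 392835 + 242785 = 635621
  C(28) = 1 + 635621 + 392835 = 1028457
  C(29) = 1 + 1028457 + 635621 = 1664079
  C(30) = 1 + 1664079 + 1028457 = 2692537
  C(31) = 1 + 2692537 + 1664079 = 4356617
  C(32) = 1 + 4356617 + 2692537 = 7049155
  C(33) = 1 + 7049155 + 4356617 = 11405773
  C(34) = 1 + 11405773 + 7049155 = 18454929
  C(35) = 1 + 18454929 + 11405773 = 29860703
  C(36) = 1 + 29860703 + 18454929 = 48315633
  C(37) = 1 + 48315633 + 29860703 = 78176337
  C(38) = 1 + 78176337 + 48315633 = 126491971
  C(39) = 1 + 126491971 + 78176337 = 204668309
  C(40) = 1 + 204668309 + 126491971 = 331160281
  C(41) = 1 + 331160281 + 204668309 = 535828591
  C(42) = 1 + 535828591 + 331160281 = 866988873
  C(43) = 1 + 866988873 + 535828591 = 1402817465
  C(44) = 1 + 1402817465 + 866988873 = 2269806339
  C(45) = 1 + 2269806339 + 1402817465 = 3672623805
  C(46) = 1 + 3672623805 + 2269806339 = 5942430145
  C(47) = 1 + 5942430145 + 3672623805 = 9615053951
  C(48) = 1 + 9615053951 + 5942430145 = 15557484097
  C(49) = 1 + 15557484097 + 9615053951 = 25172538049
  C(50) = 1 + 25172538049 + 15557484097 = 40730022147
  C(51) = 1 + 40730022147 + 25172538049 = 65902560197
  C(52) = 1 + 65902560197 + 40730022147 = 106632582345
  C(53) = 1 + 106632582345 + 65902560197 = 172535142543
  C(54) = 1 + 172535142543 + 106632582345 = 279167724889
  C(55) = 1 + 279167724889 + 172535142543 = 451702867433
  C(56) = 1 + 451702867433 + 279167724889 = 730870592323
  C(57) = 1 + 730870592323 + 451702867433 = 1182573459757
  C(58) = 1 + 1182573459757 + 730870592323 = 1913444052081
  C(59) = 1 + 1913444052081 + 1182573459757 = 3096017511839
  C(60) = 1 + 3096017511839 + 1913444052081 = 5009461563921
  C(61) = 1 + 5009461563921 + 3096017511839 = 8105479075761
  C(62) = 1 + 8105479075761 + 5009461563921 = 13114940639683
  C(63) = 1 + 13114940639683 + 8105479075761 = 21220419715445
  C(64) = 1 + 21220419715445 + 13114940639683 = 34335360355129
  C(65) = 1 + 34335360355129 + 21220419715445 = 55555780070575
  C(66) = 1 + 55555780070575 + 34335360355129 = 89891140425705
  C(67) = 1 + 89891140425705 + 55555780070575 = 145446920496281
  C(68) = 1 + 145446920496281 + 89891140425705 = 235338060921987
  C(69) = 1 + 235338060921987 + 145446920496281 = 380784981418269
Total calls for fib(69) = 380784981418269


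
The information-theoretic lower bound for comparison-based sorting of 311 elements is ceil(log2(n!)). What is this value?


A binary decision tree of height h has at most 2^h leaves and needs at least n! of them, so h >= ceil(log2(n!)).
311! is far too large to multiply out, so use Stirling's series:
  ln(n!) ~ n ln n - n + (1/2) ln(2 pi n) + 1/(12n)  (error below 1/(360 n^3), negligible here)
  ln(311) = 5.7397929
  n ln n = 311 * 5.7397929 = 1785.0756
  (1/2) ln(2 pi * 311) = (1/2) ln(1954.0706) = 3.7888
  1/(12*311) = 0.0003
  ln(311!) ~ 1785.0756 - 311 + 3.7888 + 0.0003 = 1477.8647
Convert to base 2: log2(311!) = 1477.8647 / ln 2 = 1477.8647 / 0.69314718 = 2132.1081
ceil(2132.1081) = 2133


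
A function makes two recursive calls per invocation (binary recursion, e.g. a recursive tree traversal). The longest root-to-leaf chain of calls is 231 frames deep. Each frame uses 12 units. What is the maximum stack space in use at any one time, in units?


Binary recursion: the two calls run one after the other, so only one root-to-leaf chain of frames is on the stack at a time.
Maximum depth (longest chain) = 231 frames
Each frame = 12 units
Max stack space = 231 * 12 = 2772


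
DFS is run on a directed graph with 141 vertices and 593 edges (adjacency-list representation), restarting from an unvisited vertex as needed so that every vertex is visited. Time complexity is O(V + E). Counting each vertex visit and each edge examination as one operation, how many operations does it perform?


A full DFS traversal processes each vertex exactly once (push/pop on stack).
Each directed edge is examined once.
V = 141, E = 593
V + E = 734


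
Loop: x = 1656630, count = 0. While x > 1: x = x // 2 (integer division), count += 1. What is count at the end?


The variable x halves each step:
x = 1656630 -> 828315 -> 414157 -> 207078 -> 103539 -> 51769 -> 25884 -> 12942 -> 6471 -> 3235 -> 1617 -> 808 -> 404 -> 202 -> 101 -> 50 -> 25 -> 12 -> 6 -> 3 -> 1
Number of halvings = floor(log2(1656630)) = 20


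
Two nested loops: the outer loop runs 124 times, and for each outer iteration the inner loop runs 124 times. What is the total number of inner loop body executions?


Outer loop: 124 iterations
Inner loop: 124 iterations per outer iteration
Total = 124 * 124 = 15376


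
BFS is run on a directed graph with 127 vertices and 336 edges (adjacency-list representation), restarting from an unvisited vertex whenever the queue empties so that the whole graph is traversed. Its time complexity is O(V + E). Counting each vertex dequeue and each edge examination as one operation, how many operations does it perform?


A full BFS traversal dequeues each vertex exactly once and examines each directed edge exactly once.
V = 127 (vertex processing cost)
E = 336 (edge examination cost)
Total operations proportional to V + E = 127 + 336 = 463


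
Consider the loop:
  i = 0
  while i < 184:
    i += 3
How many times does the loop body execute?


Starting at i = 0, each iteration adds 3.
Iterations until i >= 184:
  Iteration 1: i = 0 -> i = 3
  Iteration 2: i = 3 -> i = 6
  Iteration 3: i = 6 -> i = 9
  Iteration 4: i = 9 -> i = 12
  Iteration 5: i = 12 -> i = 15
  Iteration 6: i = 15 -> i = 18
  Iteration 7: i = 18 -> i = 21
  Iteration 8: i = 21 -> i = 24
  ... continuing ...
Total iterations = ceil(184/3) = 62


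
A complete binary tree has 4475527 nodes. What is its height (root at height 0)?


In a complete binary tree, level k holds nodes 2^k .. 2^(k+1)-1 (1-indexed).
Height = floor(log2(n)) = floor(log2(4475527)) = 22
Check: 2^22 = 4194304 <= 4475527 < 8388608 = 2^23


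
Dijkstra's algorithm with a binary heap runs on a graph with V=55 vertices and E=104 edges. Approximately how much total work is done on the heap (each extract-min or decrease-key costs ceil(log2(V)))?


Dijkstra with a binary heap: each vertex is extracted once, each edge may relax once.
Each heap operation costs O(log V).
V + E = 55 + 104 = 159
ceil(log2(55)) = 6 (since 2^5 = 32 < 55 <= 64 = 2^6)
Total heap work = (V+E) * ceil(log2(V)) = 159 * 6 = 954


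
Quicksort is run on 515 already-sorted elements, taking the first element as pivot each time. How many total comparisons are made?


Sum of comparisons per partition:
514 + 513 + ... + 1 + 0
= 515 * (515 - 1) / 2
= 515 * 514 / 2
= 132355


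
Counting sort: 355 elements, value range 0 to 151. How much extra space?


n = 355 (output array)
k = 152 (count array for 152 distinct values)
Extra space = 355 + 152 = 507


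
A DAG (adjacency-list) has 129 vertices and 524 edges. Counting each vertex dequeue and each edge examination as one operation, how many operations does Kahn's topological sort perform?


V = 129 (vertex processing)
E = 524 (edge processing)
V + E = 129 + 524 = 653


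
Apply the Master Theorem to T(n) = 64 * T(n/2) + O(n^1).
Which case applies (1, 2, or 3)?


The Master Theorem: T(n) = a*T(n/b) + O(n^c)
  a = 64, b = 2, c = 1
log_b(a) = log_2(64) = 6
Compare b^c with a: 2^1 = 2 < 64, so c < log_b(a).
Since c < log_b(a), Case 1 applies.
T(n) = O(n^(log_2 64)) = O(n^6)
Master Theorem case = 1


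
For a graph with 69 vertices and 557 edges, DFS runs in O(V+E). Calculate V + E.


A full DFS traversal visits each vertex once and examines each edge once.
V = 69
E = 557
Sum = 69 + 557 = 626


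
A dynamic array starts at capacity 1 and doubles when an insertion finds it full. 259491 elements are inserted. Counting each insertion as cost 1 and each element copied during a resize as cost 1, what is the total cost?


n = 259491
Insertion costs: 259491
Resizes copy 1, 2, 4, ... up to the largest power of 2 that is <= n-1 = 259490, i.e. 131072.
Copy costs = 1 + 2 + 4 + 8 + 16 + 32 + 64 + 128 + 256 + 512 + 1024 + 2048 + 4096 + 8192 + 16384 + 32768 + 65536 + 131072 = 262143
Total = 259491 + 262143 = 521634


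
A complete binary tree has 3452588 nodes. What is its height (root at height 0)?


In a complete binary tree, level k holds nodes 2^k .. 2^(k+1)-1 (1-indexed).
Height = floor(log2(n)) = floor(log2(3452588)) = 21
Check: 2^21 = 2097152 <= 3452588 < 4194304 = 2^22


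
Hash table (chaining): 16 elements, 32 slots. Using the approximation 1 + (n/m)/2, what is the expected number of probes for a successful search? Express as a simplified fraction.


Computing expected probes:
alpha = 16/32
= 1 + alpha/2
= 1 + 16/(2*32)
= (2*32 + 16) / (2*32)
= 80/64 = 5/4


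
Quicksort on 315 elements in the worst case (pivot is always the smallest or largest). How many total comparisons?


In the worst case, each partition step picks the worst pivot:
  Partition 1: 314 comparisons (n-1 elements to compare)
  Partition 2: 313 comparisons
  Partition 3: 312 comparisons
  Partition 4: 311 comparisons
  Partition 5: 310 comparisons
  ...
  Last partition: 0 comparisons
Total = (n-1) + (n-2) + ... + 1 + 0 = n*(n-1)/2
= 315*314/2 = 49455


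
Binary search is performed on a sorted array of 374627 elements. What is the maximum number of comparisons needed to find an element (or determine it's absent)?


Binary search halves the search space each comparison:
  Step 1: search space = 374627 -> 187313
  Step 2: search space = 187313 -> 93656
  Step 3: search space = 93656 -> 46828
  Step 4: search space = 46828 -> 23414
  Step 5: search space = 23414 -> 11707
  Step 6: search space = 11707 -> 5853
  Step 7: search space = 5853 -> 2926
  Step 8: search space = 2926 -> 1463
  Step 9: search space = 1463 -> 731
  Step 10: search space = 731 -> 365
  Step 11: search space = 365 -> 182
  Step 12: search space = 182 -> 91
  Step 13: search space = 91 -> 45
  Step 14: search space = 45 -> 22
  Step 15: search space = 22 -> 11
  Step 16: search space = 11 -> 5
  Step 17: search space = 5 -> 2
  Step 18: search space = 2 -> 1
  Step 19: search space = 1 (final check)
Maximum comparisons = floor(log2(374627)) + 1 = 18 + 1 = 19


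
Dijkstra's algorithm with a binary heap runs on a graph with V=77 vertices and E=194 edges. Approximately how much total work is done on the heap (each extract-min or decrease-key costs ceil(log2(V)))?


Dijkstra with a binary heap: each vertex is extracted once, each edge may relax once.
Each heap operation costs O(log V).
V + E = 77 + 194 = 271
ceil(log2(77)) = 7 (since 2^6 = 64 < 77 <= 128 = 2^7)
Total heap work = (V+E) * ceil(log2(V)) = 271 * 7 = 1897


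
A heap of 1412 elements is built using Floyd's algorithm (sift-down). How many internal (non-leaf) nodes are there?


Leaf nodes occupy roughly half the array.
Sift-down is called for each internal node, starting from the last one.
Internal nodes = floor(n/2) = floor(1412/2) = 706


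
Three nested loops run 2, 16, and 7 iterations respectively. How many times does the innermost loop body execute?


Loop 1 (outermost): 2 iterations
Loop 2 (middle): 16 iterations per outer
Loop 3 (innermost): 7 iterations per middle
Total = 2 * 16 * 7 = 224


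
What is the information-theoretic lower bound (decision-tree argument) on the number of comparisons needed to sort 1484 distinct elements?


A binary decision tree of height h has at most 2^h leaves and needs at least n! of them, so h >= ceil(log2(n!)).
1484! is far too large to multiply out, so use Stirling's series:
  ln(n!) ~ n ln n - n + (1/2) ln(2 pi n) + 1/(12n)  (error below 1/(360 n^3), negligible here)
  ln(1484) = 7.3024964
  n ln n = 1484 * 7.3024964 = 10836.9047
  (1/2) ln(2 pi * 1484) = (1/2) ln(9324.2470) = 4.5702
  1/(12*1484) = 0.0001
  ln(1484!) ~ 10836.9047 - 1484 + 4.5702 + 0.0001 = 9357.4750
Convert to base 2: log2(1484!) = 9357.4750 / ln 2 = 9357.4750 / 0.69314718 = 13499.9828
ceil(13499.9828) = 13500


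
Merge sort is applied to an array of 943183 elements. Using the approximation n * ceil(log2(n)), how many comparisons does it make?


Merge sort divides the array into halves recursively.
Number of levels = ceil(log2(943183)) = 20
At each level, approximately n = 943183 comparisons are needed for merging.
Total comparisons ~ n * ceil(log2(n)) = 943183 * 20 = 18863660


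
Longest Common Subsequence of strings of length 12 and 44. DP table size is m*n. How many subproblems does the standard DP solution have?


DP table indexed by positions in both strings.
First string: 12 positions
Second string: 44 positions
Total = 12 * 44 = 528


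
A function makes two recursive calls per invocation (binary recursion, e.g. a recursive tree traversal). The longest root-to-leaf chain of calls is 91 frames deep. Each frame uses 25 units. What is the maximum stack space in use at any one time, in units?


Binary recursion: the two calls run one after the other, so only one root-to-leaf chain of frames is on the stack at a time.
Maximum depth (longest chain) = 91 frames
Each frame = 25 units
Max stack space = 91 * 25 = 2275


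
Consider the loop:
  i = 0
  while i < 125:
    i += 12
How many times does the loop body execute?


Starting at i = 0, each iteration adds 12.
Iterations until i >= 125:
  Iteration 1: i = 0 -> i = 12
  Iteration 2: i = 12 -> i = 24
  Iteration 3: i = 24 -> i = 36
  Iteration 4: i = 36 -> i = 48
  Iteration 5: i = 48 -> i = 60
  Iteration 6: i = 60 -> i = 72
  Iteration 7: i = 72 -> i = 84
  Iteration 8: i = 84 -> i = 96
  ... continuing ...
Total iterations = ceil(125/12) = 11


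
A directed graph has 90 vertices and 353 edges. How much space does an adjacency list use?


Adjacency list: one list head per vertex + one entry per edge
Vertex heads: 90
Edge entries: 353
Total = 90 + 353 = 443


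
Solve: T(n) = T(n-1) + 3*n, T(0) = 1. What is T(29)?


Expanding the recurrence:
T(29) = T(28) + 3*29
       = T(27) + 3*28 + 3*29
       ...
       = T(0) + 3*(1 + 2 + ... + 29)
       = 1 + 3 * 29*30/2
       = 1 + 3 * 435
       = 1 + 1305 = 1306


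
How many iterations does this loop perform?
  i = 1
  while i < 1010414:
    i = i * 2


The loop variable doubles each iteration:
i = 1 -> 2 -> 4 -> 8 -> 16 -> 32 -> 64 -> 128 -> 256 -> 512 -> 1024 -> 2048 -> 4096 -> 8192 -> 16384 -> 32768 -> 65536 -> 131072 -> 262144 -> 524288 -> 1048576 (stop, 1048576 >= 1010414)
Number of doublings = ceil(log2(1010414)) = 20


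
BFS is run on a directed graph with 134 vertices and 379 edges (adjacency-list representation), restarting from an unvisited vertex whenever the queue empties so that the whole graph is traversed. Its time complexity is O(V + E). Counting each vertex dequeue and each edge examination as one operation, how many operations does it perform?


A full BFS traversal dequeues each vertex exactly once and examines each directed edge exactly once.
V = 134 (vertex processing cost)
E = 379 (edge examination cost)
Total operations proportional to V + E = 134 + 379 = 513


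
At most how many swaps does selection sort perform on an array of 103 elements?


Each of the 102 passes places one element in its final position.
Pass 1: swap minimum into position 0
Pass 2: swap minimum of remaining into position 1
...
Pass 102: last two elements, one swap
Maximum swaps = 103 - 1 = 102


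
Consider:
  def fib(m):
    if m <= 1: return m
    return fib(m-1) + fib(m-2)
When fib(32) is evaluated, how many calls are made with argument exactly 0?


Let N(m) = number of times fib(m) is called while evaluating fib(32).
N(32) = 1 (the initial call).
N(31) = 1 (only fib(32) calls it).
For 1 <= m <= 30: fib(m) is called by fib(m+1) and fib(m+2), so
  N(m) = N(m+1) + N(m+2).
fib(0) is called only by fib(2), so N(0) = N(2).
Walk down from m=32:
  N(32)=1, N(31)=1, N(30)=2, N(29)=3, N(28)=5, N(27)=8, N(26)=13, N(25)=21, N(24)=34, N(23)=55, N(22)=89, N(21)=144, N(20)=233, N(19)=377, N(18)=610, N(17)=987, N(16)=1597, N(15)=2584, N(14)=4181, N(13)=6765, N(12)=10946, N(11)=17711, N(10)=28657, N(9)=46368, N(8)=75025, N(7)=121393, N(6)=196418, N(5)=317811, N(4)=514229, N(3)=832040, N(2)=1346269, N(1)=2178309, N(0)=N(2)=1346269
N(0) = 1346269


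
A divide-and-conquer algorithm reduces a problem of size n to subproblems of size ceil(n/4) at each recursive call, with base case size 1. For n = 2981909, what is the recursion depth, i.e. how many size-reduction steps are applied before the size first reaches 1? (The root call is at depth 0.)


Each step divides the size by 4 (rounding up); after k steps the size is ceil(n/4^k), which equals 1 exactly when 4^k >= n.
So the depth is the smallest k with 4^k >= 2981909, i.e. ceil(log_4(2981909)).
4^10 = 1048576 < 2981909 <= 4194304 = 4^11
Recursion depth = 11


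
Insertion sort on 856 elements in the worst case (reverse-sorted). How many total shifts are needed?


In the worst case (reverse-sorted), each element shifts past all previous:
  Element 1: 1 shifts
  Element 2: 2 shifts
  Element 3: 3 shifts
  Element 4: 4 shifts
  Element 5: 5 shifts
  ...
  Element 855: 855 shifts
Total = 1 + 2 + ... + 855
= 856*(856-1)/2 = 365940


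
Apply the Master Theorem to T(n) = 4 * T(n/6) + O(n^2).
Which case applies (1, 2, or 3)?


The Master Theorem: T(n) = a*T(n/b) + O(n^c)
  a = 4, b = 6, c = 2
log_b(a) = log_6(4) ~ 0.774
Compare b^c with a: 6^2 = 36 > 4, so c > log_b(a).
Since c > log_b(a), Case 3 applies.
T(n) = O(n^2)
Master Theorem case = 3


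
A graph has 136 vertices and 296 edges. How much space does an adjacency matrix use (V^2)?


Adjacency matrix: V x V grid of entries
Space = V^2 = 136^2 = 136 * 136 = 18496


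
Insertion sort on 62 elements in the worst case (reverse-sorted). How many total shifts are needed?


In the worst case (reverse-sorted), each element shifts past all previous:
  Element 1: 1 shifts
  Element 2: 2 shifts
  Element 3: 3 shifts
  Element 4: 4 shifts
  Element 5: 5 shifts
  ...
  Element 61: 61 shifts
Total = 1 + 2 + ... + 61
= 62*(62-1)/2 = 1891


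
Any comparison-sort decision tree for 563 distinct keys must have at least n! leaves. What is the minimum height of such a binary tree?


A binary decision tree of height h has at most 2^h leaves and needs at least n! of them, so h >= ceil(log2(n!)).
563! is far too large to multiply out, so use Stirling's series:
  ln(n!) ~ n ln n - n + (1/2) ln(2 pi n) + 1/(12n)  (error below 1/(360 n^3), negligible here)
  ln(563) = 6.3332796
  n ln n = 563 * 6.3332796 = 3565.6364
  (1/2) ln(2 pi * 563) = (1/2) ln(3537.4333) = 4.0856
  1/(12*563) = 0.0001
  ln(563!) ~ 3565.6364 - 563 + 4.0856 + 0.0001 = 3006.7221
Convert to base 2: log2(563!) = 3006.7221 / ln 2 = 3006.7221 / 0.69314718 = 4337.7831
ceil(4337.7831) = 4338


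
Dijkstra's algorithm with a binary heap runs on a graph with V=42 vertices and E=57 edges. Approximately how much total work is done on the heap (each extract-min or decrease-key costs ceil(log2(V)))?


Dijkstra with a binary heap: each vertex is extracted once, each edge may relax once.
Each heap operation costs O(log V).
V + E = 42 + 57 = 99
ceil(log2(42)) = 6 (since 2^5 = 32 < 42 <= 64 = 2^6)
Total heap work = (V+E) * ceil(log2(V)) = 99 * 6 = 594


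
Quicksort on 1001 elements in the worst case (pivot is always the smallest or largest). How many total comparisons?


In the worst case, each partition step picks the worst pivot:
  Partition 1: 1000 comparisons (n-1 elements to compare)
  Partition 2: 999 comparisons
  Partition 3: 998 comparisons
  Partition 4: 997 comparisons
  Partition 5: 996 comparisons
  ...
  Last partition: 0 comparisons
Total = (n-1) + (n-2) + ... + 1 + 0 = n*(n-1)/2
= 1001*1000/2 = 500500


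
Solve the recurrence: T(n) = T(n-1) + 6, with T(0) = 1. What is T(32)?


Unrolling the recurrence:
T(32) = T(31) + 6
       = T(30) + 6 + 6
       = T(29) + 6*3
       ...
       = T(0) + 6*32
       = 1 + 192 = 193


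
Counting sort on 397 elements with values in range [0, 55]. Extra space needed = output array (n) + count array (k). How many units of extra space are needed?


Output array size: 397 (to store sorted result)
Count array size: 56 (one slot per possible value, range 0 to 55)
Total extra space = 397 + 56 = 453


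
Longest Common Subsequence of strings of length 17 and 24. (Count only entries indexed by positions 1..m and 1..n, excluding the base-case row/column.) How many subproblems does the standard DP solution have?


DP table indexed by positions in both strings.
First string: 17 positions
Second string: 24 positions
Total = 17 * 24 = 408


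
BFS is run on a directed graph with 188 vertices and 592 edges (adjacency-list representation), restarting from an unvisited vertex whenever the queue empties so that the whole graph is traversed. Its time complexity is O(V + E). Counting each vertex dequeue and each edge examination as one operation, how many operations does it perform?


A full BFS traversal dequeues each vertex exactly once and examines each directed edge exactly once.
V = 188 (vertex processing cost)
E = 592 (edge examination cost)
Total operations proportional to V + E = 188 + 592 = 780


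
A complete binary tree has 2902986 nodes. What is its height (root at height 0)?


In a complete binary tree, level k holds nodes 2^k .. 2^(k+1)-1 (1-indexed).
Height = floor(log2(n)) = floor(log2(2902986)) = 21
Check: 2^21 = 2097152 <= 2902986 < 4194304 = 2^22


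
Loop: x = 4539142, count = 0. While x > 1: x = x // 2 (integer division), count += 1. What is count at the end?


The variable x halves each step:
x = 4539142 -> 2269571 -> 1134785 -> 567392 -> 283696 -> 141848 -> 70924 -> 35462 -> 17731 -> 8865 -> 4432 -> 2216 -> 1108 -> 554 -> 277 -> 138 -> 69 -> 34 -> 17 -> 8 -> 4 -> 2 -> 1
Number of halvings = floor(log2(4539142)) = 22


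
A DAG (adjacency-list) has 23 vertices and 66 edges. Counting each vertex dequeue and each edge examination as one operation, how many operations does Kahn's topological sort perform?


V = 23 (vertex processing)
E = 66 (edge processing)
V + E = 23 + 66 = 89


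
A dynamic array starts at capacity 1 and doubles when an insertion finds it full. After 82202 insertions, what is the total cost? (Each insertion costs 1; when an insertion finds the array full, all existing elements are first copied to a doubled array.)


Insertion cost: 82202 (one per element)
Resizes occur just before inserting elements 2, 3, 5, 9, ...
Elements copied at each resize: 1 + 2 + 4 + 8 + 16 + 32 + 64 + 128 + 256 + 512 + 1024 + 2048 + 4096 + 8192 + 16384 + 32768 + 65536
Sum of copies = 131071 (geometric series: 2^k - 1)
Total = 82202 + 131071 = 213273


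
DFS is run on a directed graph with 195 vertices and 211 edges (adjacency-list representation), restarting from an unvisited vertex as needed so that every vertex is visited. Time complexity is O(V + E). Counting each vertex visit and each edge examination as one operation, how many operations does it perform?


A full DFS traversal processes each vertex exactly once (push/pop on stack).
Each directed edge is examined once.
V = 195, E = 211
V + E = 406


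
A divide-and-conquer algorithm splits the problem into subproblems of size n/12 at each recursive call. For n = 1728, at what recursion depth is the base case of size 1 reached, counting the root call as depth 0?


At each depth, the problem size is divided by 12:
  Depth 0: problem size = 1728
  Depth 1: problem size = 144
  Depth 2: problem size = 12
  Depth 3: problem size = 1 (base case)
The base case is reached at depth log_12(1728) = 3 (the tree has 4 levels counting depth 0, but the depth asked for is 3).
Recursion depth = 3


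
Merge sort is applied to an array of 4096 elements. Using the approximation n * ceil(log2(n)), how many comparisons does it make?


Merge sort divides the array into halves recursively.
Number of levels = ceil(log2(4096)) = 12
At each level, approximately n = 4096 comparisons are needed for merging.
Total comparisons ~ n * ceil(log2(n)) = 4096 * 12 = 49152


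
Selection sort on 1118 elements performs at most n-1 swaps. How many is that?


Each of the 1117 passes places one element in its final position.
Pass 1: swap minimum into position 0
Pass 2: swap minimum of remaining into position 1
...
Pass 1117: last two elements, one swap
Maximum swaps = 1118 - 1 = 1117


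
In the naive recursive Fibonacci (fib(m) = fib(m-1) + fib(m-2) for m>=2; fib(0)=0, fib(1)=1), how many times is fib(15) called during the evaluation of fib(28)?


Let N(m) = number of times fib(m) is called while evaluating fib(28).
N(28) = 1 (the initial call).
N(27) = 1 (only fib(28) calls it).
For 1 <= m <= 26: fib(m) is called by fib(m+1) and fib(m+2), so
  N(m) = N(m+1) + N(m+2).
fib(0) is called only by fib(2), so N(0) = N(2).
Walk down from m=28:
  N(28)=1, N(27)=1, N(26)=2, N(25)=3, N(24)=5, N(23)=8, N(22)=13, N(21)=21, N(20)=34, N(19)=55, N(18)=89, N(17)=144, N(16)=233, N(15)=377
N(15) = 377


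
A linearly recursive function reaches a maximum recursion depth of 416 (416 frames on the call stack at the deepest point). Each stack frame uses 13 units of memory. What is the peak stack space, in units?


Maximum recursion depth = 416 frames
Memory per frame = 13 units
Total stack space = depth * frame_size
= 416 * 13 = 5408
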